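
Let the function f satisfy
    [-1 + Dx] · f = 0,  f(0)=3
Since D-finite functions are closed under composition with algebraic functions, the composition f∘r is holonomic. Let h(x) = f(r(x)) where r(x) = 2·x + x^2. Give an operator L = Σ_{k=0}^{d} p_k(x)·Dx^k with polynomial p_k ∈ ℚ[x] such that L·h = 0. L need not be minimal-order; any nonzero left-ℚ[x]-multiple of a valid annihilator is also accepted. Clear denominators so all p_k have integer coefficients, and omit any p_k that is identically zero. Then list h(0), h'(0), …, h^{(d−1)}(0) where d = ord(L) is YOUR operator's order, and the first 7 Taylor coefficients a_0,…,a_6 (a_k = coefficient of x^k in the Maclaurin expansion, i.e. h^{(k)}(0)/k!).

f: a_k = 3, 3, 3/2, 1/2, 1/8, 1/40, 1/240, …
h₀=f(r): pull back L_f along r ⇒ L₀.
L = (-2 - 2·x) + Dx  (order 1).
h: a_k = 3, 6, 9, 10, 19/2, 39/5, 173/30, …
ICs: h(0) = 3.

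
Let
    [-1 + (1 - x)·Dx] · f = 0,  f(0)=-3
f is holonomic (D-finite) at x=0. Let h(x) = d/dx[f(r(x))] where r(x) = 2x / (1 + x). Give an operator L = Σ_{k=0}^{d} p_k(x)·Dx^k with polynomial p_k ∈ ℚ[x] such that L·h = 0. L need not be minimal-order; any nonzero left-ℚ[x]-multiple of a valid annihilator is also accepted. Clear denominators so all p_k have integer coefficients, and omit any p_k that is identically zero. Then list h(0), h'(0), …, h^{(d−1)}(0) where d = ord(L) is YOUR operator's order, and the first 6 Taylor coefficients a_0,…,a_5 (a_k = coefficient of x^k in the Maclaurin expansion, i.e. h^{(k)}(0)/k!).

L = 2 + (-1 + x)·Dx  (order 1).
h: a_k = -6, -12, -18, -24, -30, -36, …
ICs: h(0) = -6.

f: a_k = -3, -3, -3, -3, -3, -3, …
Change of var in L_f (x↦r) gives L₀.
h₀' ⇒ L via d/dx closure of L₀.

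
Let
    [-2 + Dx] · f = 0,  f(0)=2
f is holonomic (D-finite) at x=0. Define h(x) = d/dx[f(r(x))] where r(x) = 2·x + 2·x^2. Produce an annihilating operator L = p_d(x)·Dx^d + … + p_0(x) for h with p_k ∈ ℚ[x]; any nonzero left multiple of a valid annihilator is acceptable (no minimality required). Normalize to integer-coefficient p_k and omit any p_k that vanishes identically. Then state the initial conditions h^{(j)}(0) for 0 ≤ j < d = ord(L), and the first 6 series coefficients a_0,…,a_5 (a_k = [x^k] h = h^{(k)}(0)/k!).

f: a_k = 2, 4, 4, 8/3, 4/3, 8/15, …
Change of var in L_f (x↦r) gives L₀.
h=h₀': d/dx-closure on L₀ ⇒ L.
L = (6 + 16·x + 16·x^2) + (-1 - 2·x)·Dx  (order 1).
h: a_k = 8, 48, 160, 1216/3, 832, 22144/15, …
ICs: h(0) = 8.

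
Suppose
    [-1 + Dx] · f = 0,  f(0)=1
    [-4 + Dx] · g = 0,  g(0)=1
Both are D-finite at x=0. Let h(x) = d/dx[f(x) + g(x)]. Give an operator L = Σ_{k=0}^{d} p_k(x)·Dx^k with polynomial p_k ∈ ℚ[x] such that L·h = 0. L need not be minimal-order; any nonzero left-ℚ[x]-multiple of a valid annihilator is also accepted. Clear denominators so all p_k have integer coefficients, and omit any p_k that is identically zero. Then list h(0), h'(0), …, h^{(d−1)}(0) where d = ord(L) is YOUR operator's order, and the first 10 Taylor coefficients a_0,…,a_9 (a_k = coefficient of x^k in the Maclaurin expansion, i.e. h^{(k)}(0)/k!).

f: a_k = 1, 1, 1/2, 1/6, 1/24, 1/120, 1/720, 1/5040, 1/40320, 1/362880, …
g: a_k = 1, 4, 8, 32/3, 32/3, 128/15, 256/45, 1024/315, 512/315, 2048/2835, …
L₀ := lclm(L_f,L_g); ord L₀ ≤ 1+1.
h=h₀': d/dx-closure on L₀ ⇒ L.
L = 4 - 5·Dx + Dx^2  (order 2).
h: a_k = 5, 17, 65/2, 257/6, 1025/24, 4097/120, 3277/144, 65537/5040, 52429/8064, 1048577/362880, …
ICs: h(0) = 5, h′(0) = 17.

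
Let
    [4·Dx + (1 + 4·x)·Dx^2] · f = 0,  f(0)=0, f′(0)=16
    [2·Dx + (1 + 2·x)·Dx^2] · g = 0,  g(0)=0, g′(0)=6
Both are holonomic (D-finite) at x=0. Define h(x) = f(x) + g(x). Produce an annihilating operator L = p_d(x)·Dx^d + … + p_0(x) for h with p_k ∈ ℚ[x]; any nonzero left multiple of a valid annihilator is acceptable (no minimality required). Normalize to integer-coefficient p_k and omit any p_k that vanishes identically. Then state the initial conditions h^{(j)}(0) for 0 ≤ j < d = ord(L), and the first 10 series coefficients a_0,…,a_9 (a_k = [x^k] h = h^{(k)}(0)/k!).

f: a_k = 0, 16, -32, 256/3, -256, 4096/5, -8192/3, 65536/7, -32768, 1048576/9, …
g: a_k = 0, 6, -6, 8, -12, 96/5, -32, 384/7, -96, 512/3, …
f+g: L₀ = lclm(L_f,L_g), ord ≤ 2+2.
L = 16·Dx + (12 + 32·x)·Dx^2 + (1 + 6·x + 8·x^2)·Dx^3  (order 3).
h: a_k = 0, 22, -38, 280/3, -268, 4192/5, -8288/3, 65920/7, -32864, 1050112/9, …
ICs: h(0) = 0, h′(0) = 22, h′′(0) = -76.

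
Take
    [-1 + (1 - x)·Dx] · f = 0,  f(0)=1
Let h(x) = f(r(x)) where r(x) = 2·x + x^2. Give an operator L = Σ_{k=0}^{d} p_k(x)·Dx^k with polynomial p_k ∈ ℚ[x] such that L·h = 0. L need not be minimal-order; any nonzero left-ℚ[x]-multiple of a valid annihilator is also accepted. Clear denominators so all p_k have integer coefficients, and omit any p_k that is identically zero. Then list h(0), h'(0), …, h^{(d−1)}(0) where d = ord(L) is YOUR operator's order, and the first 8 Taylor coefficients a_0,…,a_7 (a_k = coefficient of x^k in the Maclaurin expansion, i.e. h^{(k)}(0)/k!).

f: a_k = 1, 1, 1, 1, 1, 1, 1, 1, …
Change of var in L_f (x↦r) gives L₀.
L = (2 + 2·x) + (-1 + 2·x + x^2)·Dx  (order 1).
h: a_k = 1, 2, 5, 12, 29, 70, 169, 408, …
ICs: h(0) = 1.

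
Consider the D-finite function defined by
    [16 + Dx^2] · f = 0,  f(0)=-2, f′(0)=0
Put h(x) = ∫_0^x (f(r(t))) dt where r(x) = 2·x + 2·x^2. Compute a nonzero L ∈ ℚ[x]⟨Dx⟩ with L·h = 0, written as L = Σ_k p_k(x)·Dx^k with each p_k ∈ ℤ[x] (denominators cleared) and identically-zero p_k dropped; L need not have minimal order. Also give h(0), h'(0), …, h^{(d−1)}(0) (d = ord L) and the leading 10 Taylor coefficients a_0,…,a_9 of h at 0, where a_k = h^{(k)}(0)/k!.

f: a_k = -2, 0, 16, 0, -64/3, 0, 512/45, 0, -1024/315, 0, …
h₀=f(r): pull back L_f along r ⇒ L₀.
h=∫h₀ ⇒ L = L₀·Dx.
L = (64 + 384·x + 768·x^2 + 512·x^3)·Dx - 2·Dx^2 + (1 + 2·x)·Dx^3  (order 3).
h: a_k = 0, -2, 0, 64/3, 32, -832/15, -2048/9, -59392/315, 5632/15, 3070976/2835, …
ICs: h(0) = 0, h′(0) = -2, h′′(0) = 0.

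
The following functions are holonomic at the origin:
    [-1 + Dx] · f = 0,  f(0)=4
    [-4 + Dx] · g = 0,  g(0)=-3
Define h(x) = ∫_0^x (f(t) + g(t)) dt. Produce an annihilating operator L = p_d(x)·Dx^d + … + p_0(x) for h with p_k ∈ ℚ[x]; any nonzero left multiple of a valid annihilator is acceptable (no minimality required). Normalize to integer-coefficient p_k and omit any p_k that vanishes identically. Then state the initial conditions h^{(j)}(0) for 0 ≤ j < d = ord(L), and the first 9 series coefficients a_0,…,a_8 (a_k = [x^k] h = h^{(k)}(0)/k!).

f: a_k = 4, 4, 2, 2/3, 1/6, 1/30, 1/180, 1/1260, 1/10080, …
g: a_k = -3, -12, -24, -32, -32, -128/5, -256/15, -1024/105, -512/105, …
f+g: L₀ = lclm(L_f,L_g), ord ≤ 1+1.
Integrate: L := L₀·Dx.
L = 4·Dx - 5·Dx^2 + Dx^3  (order 3).
h: a_k = 0, 1, -4, -22/3, -47/6, -191/30, -767/180, -3071/1260, -12287/10080, …
ICs: h(0) = 0, h′(0) = 1, h′′(0) = -8.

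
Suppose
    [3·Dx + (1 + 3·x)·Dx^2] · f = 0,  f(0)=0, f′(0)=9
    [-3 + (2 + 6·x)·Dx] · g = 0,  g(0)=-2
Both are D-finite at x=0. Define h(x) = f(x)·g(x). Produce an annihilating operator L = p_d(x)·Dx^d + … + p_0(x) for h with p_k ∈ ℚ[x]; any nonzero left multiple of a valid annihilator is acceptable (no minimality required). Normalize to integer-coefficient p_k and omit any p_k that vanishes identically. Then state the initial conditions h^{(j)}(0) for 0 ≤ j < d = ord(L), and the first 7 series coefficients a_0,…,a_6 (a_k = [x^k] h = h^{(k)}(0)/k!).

f: a_k = 0, 9, -27/2, 27, -243/4, 729/5, -729/2, …
g: a_k = -2, -3, 9/4, -27/8, 405/64, -1701/128, 15309/512, …
Product ⇒ symmetric product L₀, ord ≤ 2.
L = 9 + (4 + 24·x + 36·x^2)·Dx^2  (order 2).
h: a_k = 0, -18, 0, 27/4, -81/4, 17253/320, -22599/160, …
ICs: h(0) = 0, h′(0) = -18.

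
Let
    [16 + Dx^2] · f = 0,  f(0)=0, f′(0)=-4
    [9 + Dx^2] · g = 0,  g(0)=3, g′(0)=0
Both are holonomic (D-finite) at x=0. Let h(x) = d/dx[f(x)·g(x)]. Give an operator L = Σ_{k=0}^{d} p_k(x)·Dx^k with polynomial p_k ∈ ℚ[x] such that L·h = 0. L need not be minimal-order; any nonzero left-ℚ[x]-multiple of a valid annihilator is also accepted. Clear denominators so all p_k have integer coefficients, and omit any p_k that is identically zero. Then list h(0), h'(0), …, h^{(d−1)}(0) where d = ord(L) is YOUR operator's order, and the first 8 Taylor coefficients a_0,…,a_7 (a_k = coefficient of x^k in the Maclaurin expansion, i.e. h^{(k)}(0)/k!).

L = 49 + 50·Dx^2 + Dx^4  (order 4).
h: a_k = -12, 0, 258, 0, -2101/2, 0, 102943/60, 0, …
ICs: h(0) = -12, h′(0) = 0, h′′(0) = 516, h′′′(0) = 0.

f: a_k = 0, -4, 0, 32/3, 0, -128/15, 0, 1024/315, …
g: a_k = 3, 0, -27/2, 0, 81/8, 0, -243/80, 0, …
L₀ := L_f ⊗_s L_g (sym. prod.), ord ≤ 4.
h=h₀': d/dx-closure on L₀ ⇒ L.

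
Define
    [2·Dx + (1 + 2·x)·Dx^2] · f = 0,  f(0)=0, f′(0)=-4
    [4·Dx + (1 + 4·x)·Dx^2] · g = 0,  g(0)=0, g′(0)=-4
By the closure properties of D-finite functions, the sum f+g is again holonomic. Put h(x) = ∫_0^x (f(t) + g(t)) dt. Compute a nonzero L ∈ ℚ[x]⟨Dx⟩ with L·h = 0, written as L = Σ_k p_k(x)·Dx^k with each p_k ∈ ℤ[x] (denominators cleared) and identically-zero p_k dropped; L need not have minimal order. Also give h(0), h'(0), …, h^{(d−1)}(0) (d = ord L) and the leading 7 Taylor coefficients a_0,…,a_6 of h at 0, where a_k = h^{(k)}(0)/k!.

f: a_k = 0, -4, 4, -16/3, 8, -64/5, 64/3, …
g: a_k = 0, -4, 8, -64/3, 64, -1024/5, 2048/3, …
f+g: L₀ = lclm(L_f,L_g), ord ≤ 2+2.
Integrate: L := L₀·Dx.
L = 16·Dx^2 + (12 + 32·x)·Dx^3 + (1 + 6·x + 8·x^2)·Dx^4  (order 4).
h: a_k = 0, 0, -4, 4, -20/3, 72/5, -544/15, …
ICs: h(0) = 0, h′(0) = 0, h′′(0) = -8, h′′′(0) = 24.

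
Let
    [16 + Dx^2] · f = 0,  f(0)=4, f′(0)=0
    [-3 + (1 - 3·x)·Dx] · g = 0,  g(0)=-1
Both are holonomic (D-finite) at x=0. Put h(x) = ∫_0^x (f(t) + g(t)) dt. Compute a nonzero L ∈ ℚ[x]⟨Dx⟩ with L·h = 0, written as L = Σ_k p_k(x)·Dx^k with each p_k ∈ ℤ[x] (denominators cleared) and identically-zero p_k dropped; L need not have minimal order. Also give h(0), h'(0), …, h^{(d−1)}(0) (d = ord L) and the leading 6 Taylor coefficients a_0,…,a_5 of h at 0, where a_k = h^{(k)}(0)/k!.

f: a_k = 4, 0, -32, 0, 128/3, 0, …
g: a_k = -1, -3, -9, -27, -81, -243, …
Weyl lclm of L_f,L_g ⇒ L₀ (ord ≤ 3).
h=∫h₀ ⇒ L = L₀·Dx.
L = (-1680 + 2304·x - 3456·x^2)·Dx + (272 - 1584·x + 3456·x^2 - 3456·x^3)·Dx^2 + (-105 + 144·x - 216·x^2)·Dx^3 + (17 - 99·x + 216·x^2 - 216·x^3)·Dx^4  (order 4).
h: a_k = 0, 3, -3/2, -41/3, -27/4, -23/3, …
ICs: h(0) = 0, h′(0) = 3, h′′(0) = -3, h′′′(0) = -82.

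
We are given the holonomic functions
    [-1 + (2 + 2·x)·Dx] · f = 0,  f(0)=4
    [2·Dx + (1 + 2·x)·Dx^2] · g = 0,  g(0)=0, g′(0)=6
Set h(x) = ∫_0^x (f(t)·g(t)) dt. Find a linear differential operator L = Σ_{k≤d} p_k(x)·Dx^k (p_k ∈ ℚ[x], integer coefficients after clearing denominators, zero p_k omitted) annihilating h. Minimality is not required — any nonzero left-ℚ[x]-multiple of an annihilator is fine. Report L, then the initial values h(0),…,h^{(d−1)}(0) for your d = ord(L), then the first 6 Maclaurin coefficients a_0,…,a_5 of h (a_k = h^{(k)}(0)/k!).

f: a_k = 4, 2, -1/2, 1/4, -5/32, 7/64, …
g: a_k = 0, 6, -6, 8, -12, 96/5, …
Product ⇒ symmetric product L₀, ord ≤ 2.
Integrate: L := L₀·Dx.
L = (-1 + 2·x)·Dx + (4 + 4·x)·Dx^2 + (4 + 16·x + 20·x^2 + 8·x^3)·Dx^3  (order 3).
h: a_k = 0, 0, 12, -4, 17/4, -11/2, …
ICs: h(0) = 0, h′(0) = 0, h′′(0) = 24.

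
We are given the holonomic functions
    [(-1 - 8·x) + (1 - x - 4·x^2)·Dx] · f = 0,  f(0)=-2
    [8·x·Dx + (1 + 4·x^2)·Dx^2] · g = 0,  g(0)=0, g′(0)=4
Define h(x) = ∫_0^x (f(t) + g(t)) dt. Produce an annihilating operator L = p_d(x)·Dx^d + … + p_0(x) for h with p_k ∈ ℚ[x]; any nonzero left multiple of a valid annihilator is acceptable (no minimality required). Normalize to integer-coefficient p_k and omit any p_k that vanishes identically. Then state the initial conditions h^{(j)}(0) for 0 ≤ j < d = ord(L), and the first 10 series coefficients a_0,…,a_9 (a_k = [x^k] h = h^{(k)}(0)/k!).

f: a_k = -2, -2, -10, -18, -58, -130, -362, -882, -2330, -5858, …
g: a_k = 0, 4, 0, -16/3, 0, 64/5, 0, -256/7, 0, 1024/9, …
L₀ := lclm(L_f,L_g); ord L₀ ≤ 1+2.
∫: right-multiply L₀ by Dx.
L = (-40 + 160·x + 2272·x^2 + 4608·x^3 + 16896·x^4 + 6144·x^6)·Dx^2 + (31 + 264·x + 364·x^2 + 2208·x^3 + 4160·x^4 + 12800·x^5 + 768·x^6 + 6144·x^7)·Dx^3 + (-5 - 11·x - 80·x^2 + 116·x^3 + 80·x^4 + 704·x^5 + 1536·x^6 + 256·x^7 + 1024·x^8)·Dx^4  (order 4).
h: a_k = 0, -2, 1, -10/3, -35/6, -58/5, -293/15, -362/7, -3215/28, -2330/9, …
ICs: h(0) = 0, h′(0) = -2, h′′(0) = 2, h′′′(0) = -20.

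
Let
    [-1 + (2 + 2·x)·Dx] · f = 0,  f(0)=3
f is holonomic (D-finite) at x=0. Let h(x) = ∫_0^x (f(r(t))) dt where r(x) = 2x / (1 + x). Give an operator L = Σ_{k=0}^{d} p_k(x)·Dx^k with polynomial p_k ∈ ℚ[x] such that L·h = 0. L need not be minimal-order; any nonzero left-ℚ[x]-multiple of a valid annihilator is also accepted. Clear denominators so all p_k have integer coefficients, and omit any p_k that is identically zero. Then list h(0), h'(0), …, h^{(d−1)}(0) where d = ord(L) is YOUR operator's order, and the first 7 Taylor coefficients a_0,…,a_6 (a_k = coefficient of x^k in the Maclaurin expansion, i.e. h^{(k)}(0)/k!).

f: a_k = 3, 3/2, -3/8, 3/16, -15/128, 21/256, -63/1024, …
L₀ from L_f via x↦r, Dx↦r'^{-1}Dx.
h=∫₀ˣh₀: take L = L₀·Dx.
L = -Dx + (1 + 4·x + 3·x^2)·Dx^2  (order 2).
h: a_k = 0, 3, 3/2, -3/2, 15/8, -111/40, 75/16, …
ICs: h(0) = 0, h′(0) = 3.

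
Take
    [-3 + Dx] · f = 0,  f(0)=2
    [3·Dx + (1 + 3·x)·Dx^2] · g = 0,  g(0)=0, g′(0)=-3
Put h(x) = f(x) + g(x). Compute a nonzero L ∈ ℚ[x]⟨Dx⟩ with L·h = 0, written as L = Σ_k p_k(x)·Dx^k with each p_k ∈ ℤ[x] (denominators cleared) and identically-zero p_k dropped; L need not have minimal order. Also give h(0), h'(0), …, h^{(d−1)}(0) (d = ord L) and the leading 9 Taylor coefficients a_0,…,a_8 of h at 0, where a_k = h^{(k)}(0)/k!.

L = (-27 - 27·x)·Dx + (3 - 18·x - 27·x^2)·Dx^2 + (2 + 9·x + 9·x^2)·Dx^3  (order 3).
h: a_k = 2, 3, 27/2, 0, 27, -891/20, 4941/40, -87237/280, 1837809/2240, …
ICs: h(0) = 2, h′(0) = 3, h′′(0) = 27.

f: a_k = 2, 6, 9, 9, 27/4, 81/20, 81/40, 243/280, 729/2240, …
g: a_k = 0, -3, 9/2, -9, 81/4, -243/5, 243/2, -2187/7, 6561/8, …
Sum ⇒ L₀ = lclm(L_f,L_g) in ℚ(x)⟨Dx⟩.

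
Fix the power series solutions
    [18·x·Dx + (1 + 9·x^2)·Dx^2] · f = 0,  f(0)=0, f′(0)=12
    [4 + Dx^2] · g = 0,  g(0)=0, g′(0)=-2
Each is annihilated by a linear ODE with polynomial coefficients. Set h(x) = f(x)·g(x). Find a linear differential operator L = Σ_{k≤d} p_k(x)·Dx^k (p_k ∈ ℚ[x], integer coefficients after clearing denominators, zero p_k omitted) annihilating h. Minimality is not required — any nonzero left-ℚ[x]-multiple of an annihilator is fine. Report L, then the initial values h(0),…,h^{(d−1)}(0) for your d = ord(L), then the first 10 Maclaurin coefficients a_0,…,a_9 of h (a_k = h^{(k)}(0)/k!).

f: a_k = 0, 12, 0, -36, 0, 972/5, 0, -8748/7, 0, 8748, …
g: a_k = 0, -2, 0, 4/3, 0, -4/15, 0, 8/315, 0, -4/2835, …
L₀ := L_f ⊗_s L_g (sym. prod.), ord ≤ 4.
L = (2080 + 50256·x^2 + 89424·x^4 + 186624·x^6 + 419904·x^8) + (3168·x + 38880·x^3 + 139968·x^5 + 419904·x^7)·Dx + (572 + 13788·x^2 + 33048·x^4 + 93312·x^6 + 209952·x^8)·Dx^2 + (792·x + 9720·x^3 + 34992·x^5 + 104976·x^7)·Dx^3 + (13 + 306·x^2 + 2673·x^4 + 11664·x^6 + 26244·x^8)·Dx^4  (order 4).
h: a_k = 0, 0, -24, 0, 88, 0, -440, 0, 41528/15, 0, …
ICs: h(0) = 0, h′(0) = 0, h′′(0) = -48, h′′′(0) = 0.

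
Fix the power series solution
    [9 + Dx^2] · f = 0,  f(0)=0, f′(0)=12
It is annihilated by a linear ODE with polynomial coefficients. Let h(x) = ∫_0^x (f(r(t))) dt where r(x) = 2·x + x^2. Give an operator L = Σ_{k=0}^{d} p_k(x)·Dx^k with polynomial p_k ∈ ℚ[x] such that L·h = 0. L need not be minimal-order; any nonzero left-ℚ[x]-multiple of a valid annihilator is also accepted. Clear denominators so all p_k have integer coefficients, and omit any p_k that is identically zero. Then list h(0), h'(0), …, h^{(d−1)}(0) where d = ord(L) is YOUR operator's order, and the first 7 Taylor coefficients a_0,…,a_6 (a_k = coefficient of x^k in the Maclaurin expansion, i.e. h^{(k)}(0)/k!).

f: a_k = 0, 12, 0, -18, 0, 81/10, 0, …
Change of var in L_f (x↦r) gives L₀.
∫: right-multiply L₀ by Dx.
L = (36 + 108·x + 108·x^2 + 36·x^3)·Dx - Dx^2 + (1 + x)·Dx^3  (order 3).
h: a_k = 0, 0, 12, 4, -36, -216/5, 126/5, …
ICs: h(0) = 0, h′(0) = 0, h′′(0) = 24.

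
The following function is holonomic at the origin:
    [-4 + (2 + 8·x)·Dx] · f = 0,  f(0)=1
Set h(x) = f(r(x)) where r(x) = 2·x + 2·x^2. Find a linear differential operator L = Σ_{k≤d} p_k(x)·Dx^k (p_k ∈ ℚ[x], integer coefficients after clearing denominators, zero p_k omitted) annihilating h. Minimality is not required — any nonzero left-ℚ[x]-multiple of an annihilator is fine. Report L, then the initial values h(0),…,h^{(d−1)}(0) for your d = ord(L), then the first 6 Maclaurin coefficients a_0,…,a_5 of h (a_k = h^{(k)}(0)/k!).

L = (-4 - 8·x) + (1 + 8·x + 8·x^2)·Dx  (order 1).
h: a_k = 1, 4, -4, 16, -72, 352, …
ICs: h(0) = 1.

f: a_k = 1, 2, -2, 4, -10, 28, …
Substitute x→r, Dx→(1/r')Dx; clear ⇒ L₀.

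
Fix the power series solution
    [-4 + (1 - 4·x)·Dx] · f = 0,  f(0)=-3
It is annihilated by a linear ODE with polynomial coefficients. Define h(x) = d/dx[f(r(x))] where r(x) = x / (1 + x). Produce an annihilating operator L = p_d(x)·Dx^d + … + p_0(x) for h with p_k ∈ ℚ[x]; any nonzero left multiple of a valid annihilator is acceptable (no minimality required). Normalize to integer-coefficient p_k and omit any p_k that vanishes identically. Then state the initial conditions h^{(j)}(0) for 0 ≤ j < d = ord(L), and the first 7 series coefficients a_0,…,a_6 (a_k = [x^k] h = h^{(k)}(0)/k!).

L = 6 + (-1 + 3·x)·Dx  (order 1).
h: a_k = -12, -72, -324, -1296, -4860, -17496, -61236, …
ICs: h(0) = -12.

f: a_k = -3, -12, -48, -192, -768, -3072, -12288, …
Change of var in L_f (x↦r) gives L₀.
Derive L from L₀ (diff closure).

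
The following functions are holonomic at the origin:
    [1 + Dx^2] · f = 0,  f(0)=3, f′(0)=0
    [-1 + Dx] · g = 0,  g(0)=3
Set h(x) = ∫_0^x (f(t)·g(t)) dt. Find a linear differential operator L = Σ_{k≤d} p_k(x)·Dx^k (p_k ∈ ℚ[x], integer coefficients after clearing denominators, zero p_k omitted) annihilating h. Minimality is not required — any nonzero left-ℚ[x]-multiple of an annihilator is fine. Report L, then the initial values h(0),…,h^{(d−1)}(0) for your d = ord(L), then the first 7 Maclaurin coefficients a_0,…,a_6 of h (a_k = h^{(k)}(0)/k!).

L = 2·Dx - 2·Dx^2 + Dx^3  (order 3).
h: a_k = 0, 9, 9/2, 0, -3/4, -3/10, -1/20, …
ICs: h(0) = 0, h′(0) = 9, h′′(0) = 9.

f: a_k = 3, 0, -3/2, 0, 1/8, 0, -1/240, …
g: a_k = 3, 3, 3/2, 1/2, 1/8, 1/40, 1/240, …
Sym-product of L_f,L_g gives L₀ (≤ ord 2).
∫: right-multiply L₀ by Dx.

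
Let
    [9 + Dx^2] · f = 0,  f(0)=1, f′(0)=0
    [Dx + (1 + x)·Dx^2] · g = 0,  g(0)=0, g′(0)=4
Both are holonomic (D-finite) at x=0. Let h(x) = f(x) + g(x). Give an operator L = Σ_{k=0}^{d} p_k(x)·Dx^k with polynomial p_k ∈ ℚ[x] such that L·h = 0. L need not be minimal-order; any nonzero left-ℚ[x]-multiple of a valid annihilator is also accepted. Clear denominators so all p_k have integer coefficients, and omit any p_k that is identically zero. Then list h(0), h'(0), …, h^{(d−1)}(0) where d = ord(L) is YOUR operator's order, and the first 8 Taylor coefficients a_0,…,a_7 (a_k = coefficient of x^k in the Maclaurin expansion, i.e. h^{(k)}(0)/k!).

f: a_k = 1, 0, -9/2, 0, 27/8, 0, -81/80, 0, …
g: a_k = 0, 4, -2, 4/3, -1, 4/5, -2/3, 4/7, …
L₀ := lclm(L_f,L_g); ord L₀ ≤ 2+2.
L = (135 + 162·x + 81·x^2)·Dx + (99 + 261·x + 243·x^2 + 81·x^3)·Dx^2 + (15 + 18·x + 9·x^2)·Dx^3 + (11 + 29·x + 27·x^2 + 9·x^3)·Dx^4  (order 4).
h: a_k = 1, 4, -13/2, 4/3, 19/8, 4/5, -403/240, 4/7, …
ICs: h(0) = 1, h′(0) = 4, h′′(0) = -13, h′′′(0) = 8.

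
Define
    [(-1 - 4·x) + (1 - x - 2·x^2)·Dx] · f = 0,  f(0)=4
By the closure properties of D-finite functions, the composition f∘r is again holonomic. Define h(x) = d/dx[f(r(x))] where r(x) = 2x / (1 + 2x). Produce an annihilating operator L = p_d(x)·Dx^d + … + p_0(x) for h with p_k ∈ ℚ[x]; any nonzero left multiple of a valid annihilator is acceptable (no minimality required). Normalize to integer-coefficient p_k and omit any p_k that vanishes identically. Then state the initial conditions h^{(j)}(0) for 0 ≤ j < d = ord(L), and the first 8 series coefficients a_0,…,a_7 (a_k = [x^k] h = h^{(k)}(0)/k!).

L = (8 + 48·x + 288·x^2 + 320·x^3) + (-1 - 14·x - 36·x^2 + 56·x^3 + 160·x^4)·Dx  (order 1).
h: a_k = 8, 64, 0, 1024, -2560, 18432, -71680, 360448, …
ICs: h(0) = 8.

f: a_k = 4, 4, 12, 20, 44, 84, 172, 340, …
Change of var in L_f (x↦r) gives L₀.
Derive L from L₀ (diff closure).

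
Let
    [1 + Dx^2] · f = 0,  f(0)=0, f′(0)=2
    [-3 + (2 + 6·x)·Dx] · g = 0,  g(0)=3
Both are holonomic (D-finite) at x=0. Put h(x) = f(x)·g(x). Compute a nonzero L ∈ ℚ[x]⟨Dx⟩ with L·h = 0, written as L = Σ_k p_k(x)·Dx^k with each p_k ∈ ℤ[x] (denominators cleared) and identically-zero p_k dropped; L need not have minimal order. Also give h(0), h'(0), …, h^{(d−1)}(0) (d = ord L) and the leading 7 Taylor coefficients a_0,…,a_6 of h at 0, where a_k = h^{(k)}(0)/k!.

f: a_k = 0, 2, 0, -1/3, 0, 1/60, 0, …
g: a_k = 3, 9/2, -27/8, 81/16, -1215/128, 5103/256, -45927/1024, …
h₀=f·g: eliminate ⇒ L₀, order ≤ 2·1.
L = (31 + 24·x + 36·x^2) + (-12 - 36·x)·Dx + (4 + 24·x + 36·x^2)·Dx^2  (order 2).
h: a_k = 0, 6, 9, -31/4, 69/8, -5699/320, 24483/640, …
ICs: h(0) = 0, h′(0) = 6.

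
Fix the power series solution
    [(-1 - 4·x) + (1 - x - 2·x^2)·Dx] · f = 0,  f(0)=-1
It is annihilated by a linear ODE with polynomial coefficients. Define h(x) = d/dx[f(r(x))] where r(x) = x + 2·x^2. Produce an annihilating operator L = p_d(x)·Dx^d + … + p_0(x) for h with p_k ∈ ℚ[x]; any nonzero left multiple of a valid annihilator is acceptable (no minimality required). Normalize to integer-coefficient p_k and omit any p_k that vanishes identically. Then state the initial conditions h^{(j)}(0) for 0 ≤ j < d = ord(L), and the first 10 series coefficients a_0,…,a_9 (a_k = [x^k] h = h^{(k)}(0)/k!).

f: a_k = -1, -1, -3, -5, -11, -21, -43, -85, -171, -341, …
Change of var in L_f (x↦r) gives L₀.
Differentiate: ansatz ord ≤ ord L₀ ⇒ L.
L = (10 + 72·x + 240·x^2 + 544·x^3 + 1344·x^4 + 1920·x^5 + 1280·x^6) + (-1 - 7·x - 12·x^2 + 32·x^3 + 200·x^4 + 384·x^5 + 448·x^6 + 256·x^7)·Dx  (order 1).
h: a_k = -1, -10, -51, -212, -845, -3342, -12551, -46376, -168993, -607650, …
ICs: h(0) = -1.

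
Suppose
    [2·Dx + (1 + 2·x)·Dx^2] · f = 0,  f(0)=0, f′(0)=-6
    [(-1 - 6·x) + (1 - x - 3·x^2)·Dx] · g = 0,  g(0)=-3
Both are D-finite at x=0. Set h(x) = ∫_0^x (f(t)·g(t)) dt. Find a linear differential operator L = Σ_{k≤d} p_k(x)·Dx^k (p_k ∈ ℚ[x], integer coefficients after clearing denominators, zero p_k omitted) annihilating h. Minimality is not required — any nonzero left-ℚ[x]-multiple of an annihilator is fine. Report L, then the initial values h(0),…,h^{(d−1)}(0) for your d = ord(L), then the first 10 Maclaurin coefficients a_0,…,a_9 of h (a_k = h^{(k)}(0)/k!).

f: a_k = 0, -6, 6, -8, 12, -96/5, 32, -384/7, 96, -512/3, …
g: a_k = -3, -3, -12, -21, -57, -120, -291, -651, -1524, -3477, …
h₀=f·g: eliminate ⇒ L₀, order ≤ 2·1.
∫: right-multiply L₀ by Dx.
L = (8 + 24·x)·Dx + (18·x + 30·x^2)·Dx^2 + (-1 - x + 5·x^2 + 6·x^3)·Dx^3  (order 3).
h: a_k = 0, 0, 9, 0, 39/2, 42/5, 278/5, 1818/35, 26757/140, 9068/35, …
ICs: h(0) = 0, h′(0) = 0, h′′(0) = 18.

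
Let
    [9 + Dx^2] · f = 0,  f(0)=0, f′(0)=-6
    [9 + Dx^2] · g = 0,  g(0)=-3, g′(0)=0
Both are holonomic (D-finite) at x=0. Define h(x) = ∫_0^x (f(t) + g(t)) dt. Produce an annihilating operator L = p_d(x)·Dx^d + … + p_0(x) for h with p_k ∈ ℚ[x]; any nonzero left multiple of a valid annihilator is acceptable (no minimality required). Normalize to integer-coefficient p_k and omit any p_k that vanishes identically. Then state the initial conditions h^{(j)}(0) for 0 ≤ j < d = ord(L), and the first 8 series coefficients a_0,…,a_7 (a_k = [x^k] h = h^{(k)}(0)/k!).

f: a_k = 0, -6, 0, 9, 0, -81/20, 0, 243/280, …
g: a_k = -3, 0, 27/2, 0, -81/8, 0, 243/80, 0, …
L₀ := lclm(L_f,L_g); ord L₀ ≤ 2+2.
h=∫h₀ ⇒ L = L₀·Dx.
L = 9·Dx + Dx^3  (order 3).
h: a_k = 0, -3, -3, 9/2, 9/4, -81/40, -27/40, 243/560, …
ICs: h(0) = 0, h′(0) = -3, h′′(0) = -6.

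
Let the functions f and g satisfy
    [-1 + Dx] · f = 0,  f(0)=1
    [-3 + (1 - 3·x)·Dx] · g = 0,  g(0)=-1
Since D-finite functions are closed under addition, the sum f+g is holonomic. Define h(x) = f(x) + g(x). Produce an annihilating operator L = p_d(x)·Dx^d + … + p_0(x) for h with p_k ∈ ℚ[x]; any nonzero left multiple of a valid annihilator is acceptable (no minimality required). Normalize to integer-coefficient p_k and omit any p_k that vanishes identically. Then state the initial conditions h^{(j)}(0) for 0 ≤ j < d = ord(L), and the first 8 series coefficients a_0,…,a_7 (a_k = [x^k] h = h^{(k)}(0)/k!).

f: a_k = 1, 1, 1/2, 1/6, 1/24, 1/120, 1/720, 1/5040, …
g: a_k = -1, -3, -9, -27, -81, -243, -729, -2187, …
Sum ⇒ L₀ = lclm(L_f,L_g) in ℚ(x)⟨Dx⟩.
L = (15 + 9·x) + (-17 - 6·x + 9·x^2)·Dx + (2 - 3·x - 9·x^2)·Dx^2  (order 2).
h: a_k = 0, -2, -17/2, -161/6, -1943/24, -29159/120, -524879/720, -11022479/5040, …
ICs: h(0) = 0, h′(0) = -2.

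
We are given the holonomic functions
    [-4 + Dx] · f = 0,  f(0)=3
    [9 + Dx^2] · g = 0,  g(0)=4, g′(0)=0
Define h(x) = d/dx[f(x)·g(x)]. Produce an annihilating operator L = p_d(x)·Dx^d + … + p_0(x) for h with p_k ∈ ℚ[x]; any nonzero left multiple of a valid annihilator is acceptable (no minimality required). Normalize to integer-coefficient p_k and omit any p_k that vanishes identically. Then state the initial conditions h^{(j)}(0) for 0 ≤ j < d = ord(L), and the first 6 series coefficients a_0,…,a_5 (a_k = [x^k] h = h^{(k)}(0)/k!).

L = 25 - 8·Dx + Dx^2  (order 2).
h: a_k = 48, 84, -264, -1054, -1558, -11753/10, …
ICs: h(0) = 48, h′(0) = 84.

f: a_k = 3, 12, 24, 32, 32, 128/5, …
g: a_k = 4, 0, -18, 0, 27/2, 0, …
Sym-product of L_f,L_g gives L₀ (≤ ord 2).
Differentiate: ansatz ord ≤ ord L₀ ⇒ L.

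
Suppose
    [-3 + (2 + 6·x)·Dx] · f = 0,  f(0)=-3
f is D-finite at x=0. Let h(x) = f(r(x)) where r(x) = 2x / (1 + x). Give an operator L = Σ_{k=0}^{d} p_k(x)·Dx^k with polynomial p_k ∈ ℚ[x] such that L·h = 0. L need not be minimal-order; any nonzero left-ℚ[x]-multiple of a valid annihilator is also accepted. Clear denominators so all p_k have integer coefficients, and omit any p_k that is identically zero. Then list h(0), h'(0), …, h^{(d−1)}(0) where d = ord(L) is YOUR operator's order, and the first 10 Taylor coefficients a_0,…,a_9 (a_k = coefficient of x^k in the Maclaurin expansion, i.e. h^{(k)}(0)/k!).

L = -3 + (1 + 8·x + 7·x^2)·Dx  (order 1).
h: a_k = -3, -9, 45/2, -153/2, 2583/8, -12411/8, 128961/16, -704925/16, 31944663/128, -185810427/128, …
ICs: h(0) = -3.

f: a_k = -3, -9/2, 27/8, -81/16, 1215/128, -5103/256, 45927/1024, -216513/2048, 8444007/32768, -42220035/65536, …
h₀=f(r): pull back L_f along r ⇒ L₀.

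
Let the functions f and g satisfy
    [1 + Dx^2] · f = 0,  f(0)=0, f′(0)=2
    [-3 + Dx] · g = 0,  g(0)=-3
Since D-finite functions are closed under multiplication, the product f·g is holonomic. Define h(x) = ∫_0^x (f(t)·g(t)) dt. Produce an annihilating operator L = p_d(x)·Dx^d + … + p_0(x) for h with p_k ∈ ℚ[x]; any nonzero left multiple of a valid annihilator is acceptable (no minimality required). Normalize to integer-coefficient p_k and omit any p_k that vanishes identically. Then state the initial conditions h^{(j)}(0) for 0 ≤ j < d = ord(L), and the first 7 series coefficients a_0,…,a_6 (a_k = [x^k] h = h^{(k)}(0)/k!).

f: a_k = 0, 2, 0, -1/3, 0, 1/60, 0, …
g: a_k = -3, -9, -27/2, -27/2, -81/8, -243/40, -243/80, …
Sym-product of L_f,L_g gives L₀ (≤ ord 2).
h=∫h₀ ⇒ L = L₀·Dx.
L = 10·Dx - 6·Dx^2 + Dx^3  (order 3).
h: a_k = 0, 0, -3, -6, -13/2, -24/5, -79/30, …
ICs: h(0) = 0, h′(0) = 0, h′′(0) = -6.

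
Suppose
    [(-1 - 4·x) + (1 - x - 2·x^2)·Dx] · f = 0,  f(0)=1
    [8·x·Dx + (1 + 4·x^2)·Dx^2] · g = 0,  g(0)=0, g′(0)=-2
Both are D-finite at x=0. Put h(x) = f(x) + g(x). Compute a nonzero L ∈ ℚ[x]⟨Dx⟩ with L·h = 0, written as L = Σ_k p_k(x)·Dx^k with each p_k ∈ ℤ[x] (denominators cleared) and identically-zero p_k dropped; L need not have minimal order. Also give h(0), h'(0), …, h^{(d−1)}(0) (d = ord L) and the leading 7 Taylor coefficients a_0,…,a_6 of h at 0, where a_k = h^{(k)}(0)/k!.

f: a_k = 1, 1, 3, 5, 11, 21, 43, …
g: a_k = 0, -2, 0, 8/3, 0, -32/5, 0, …
h₀=f+g: left-lcm gives L₀, ord ≤ 3.
L = (-24 + 96·x + 864·x^2 + 1536·x^3 + 3264·x^4 + 768·x^6)·Dx + (19 + 80·x + 100·x^2 + 544·x^3 + 1424·x^4 + 2368·x^5 + 192·x^6 + 768·x^7)·Dx^2 + (-3 - 7·x - 32·x^2 + 28·x^3 - 24·x^4 + 240·x^5 + 256·x^6 + 64·x^7 + 128·x^8)·Dx^3  (order 3).
h: a_k = 1, -1, 3, 23/3, 11, 73/5, 43, …
ICs: h(0) = 1, h′(0) = -1, h′′(0) = 6.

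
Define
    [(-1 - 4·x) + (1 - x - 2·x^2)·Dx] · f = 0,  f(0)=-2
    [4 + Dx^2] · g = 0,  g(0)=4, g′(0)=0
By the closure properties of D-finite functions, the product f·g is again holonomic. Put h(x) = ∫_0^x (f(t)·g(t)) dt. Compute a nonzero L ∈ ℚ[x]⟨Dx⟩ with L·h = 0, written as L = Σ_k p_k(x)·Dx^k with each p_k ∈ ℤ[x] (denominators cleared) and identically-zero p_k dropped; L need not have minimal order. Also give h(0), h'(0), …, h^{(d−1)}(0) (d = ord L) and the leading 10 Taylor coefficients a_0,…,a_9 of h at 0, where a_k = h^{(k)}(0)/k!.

L = (4·x + 8·x^2)·Dx + (2 + 8·x)·Dx^2 + (-1 + x + 2·x^2)·Dx^3  (order 3).
h: a_k = 0, -8, -4, -8/3, -6, -136/15, -140/9, -8248/315, -2081/45, -232024/2835, …
ICs: h(0) = 0, h′(0) = -8, h′′(0) = -8.

f: a_k = -2, -2, -6, -10, -22, -42, -86, -170, -342, -682, …
g: a_k = 4, 0, -8, 0, 8/3, 0, -16/45, 0, 8/315, 0, …
h₀=f·g: eliminate ⇒ L₀, order ≤ 1·2.
h=∫h₀ ⇒ L = L₀·Dx.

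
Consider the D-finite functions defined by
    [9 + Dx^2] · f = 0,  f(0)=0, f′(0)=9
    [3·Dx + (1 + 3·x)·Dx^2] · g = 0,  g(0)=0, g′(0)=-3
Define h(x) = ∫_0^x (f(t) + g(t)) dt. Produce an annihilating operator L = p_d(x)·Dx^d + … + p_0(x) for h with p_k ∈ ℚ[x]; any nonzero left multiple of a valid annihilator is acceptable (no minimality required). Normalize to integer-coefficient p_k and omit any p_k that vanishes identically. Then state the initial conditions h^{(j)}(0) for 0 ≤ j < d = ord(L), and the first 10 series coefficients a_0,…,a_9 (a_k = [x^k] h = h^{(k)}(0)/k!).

f: a_k = 0, 9, 0, -27/2, 0, 243/40, 0, -729/560, 0, 729/4480, …
g: a_k = 0, -3, 9/2, -9, 81/4, -243/5, 243/2, -2187/7, 6561/8, -2187, …
Weyl lclm of L_f,L_g ⇒ L₀ (ord ≤ 4).
∫: right-multiply L₀ by Dx.
L = (63 + 54·x + 81·x^2)·Dx^2 + (9 + 45·x + 81·x^2 + 81·x^3)·Dx^3 + (7 + 6·x + 9·x^2)·Dx^4 + (1 + 5·x + 9·x^2 + 9·x^3)·Dx^5  (order 5).
h: a_k = 0, 0, 3, 3/2, -45/8, 81/20, -567/80, 243/14, -175689/4480, 729/8, …
ICs: h(0) = 0, h′(0) = 0, h′′(0) = 6, h′′′(0) = 9, h′′′′(0) = -135.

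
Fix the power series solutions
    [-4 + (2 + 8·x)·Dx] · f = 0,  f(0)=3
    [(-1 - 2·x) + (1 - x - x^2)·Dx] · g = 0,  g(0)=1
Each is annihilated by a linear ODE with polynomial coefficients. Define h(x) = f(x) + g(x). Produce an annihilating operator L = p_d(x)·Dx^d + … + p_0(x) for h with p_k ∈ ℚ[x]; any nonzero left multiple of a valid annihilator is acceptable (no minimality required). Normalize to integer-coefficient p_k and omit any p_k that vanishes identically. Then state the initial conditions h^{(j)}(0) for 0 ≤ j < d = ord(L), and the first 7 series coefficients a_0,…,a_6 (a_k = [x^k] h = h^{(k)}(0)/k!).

f: a_k = 3, 6, -6, 12, -30, 84, -252, …
g: a_k = 1, 1, 2, 3, 5, 8, 13, …
L₀ := lclm(L_f,L_g); ord L₀ ≤ 1+1.
L = (12 + 48·x + 48·x^2 + 40·x^3) + (-8 - 30·x - 114·x^2 - 152·x^3 - 100·x^4)·Dx + (-1 + 5·x + 39·x^2 - 6·x^3 - 82·x^4 - 40·x^5)·Dx^2  (order 2).
h: a_k = 4, 7, -4, 15, -25, 92, -239, …
ICs: h(0) = 4, h′(0) = 7.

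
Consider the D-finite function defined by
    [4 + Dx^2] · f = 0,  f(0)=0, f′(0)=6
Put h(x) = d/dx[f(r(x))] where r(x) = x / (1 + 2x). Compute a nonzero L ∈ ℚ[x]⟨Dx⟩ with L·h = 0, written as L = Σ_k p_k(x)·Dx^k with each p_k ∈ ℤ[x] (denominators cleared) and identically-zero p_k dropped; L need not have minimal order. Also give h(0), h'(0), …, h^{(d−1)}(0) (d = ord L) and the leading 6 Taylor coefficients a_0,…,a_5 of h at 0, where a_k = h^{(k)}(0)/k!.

f: a_k = 0, 6, 0, -4, 0, 4/5, …
Change of var in L_f (x↦r) gives L₀.
h₀' ⇒ L via d/dx closure of L₀.
L = (28 + 96·x + 96·x^2) + (12 + 72·x + 144·x^2 + 96·x^3)·Dx + (1 + 8·x + 24·x^2 + 32·x^3 + 16·x^4)·Dx^2  (order 2).
h: a_k = 6, -24, 60, -96, 4, 720, …
ICs: h(0) = 6, h′(0) = -24.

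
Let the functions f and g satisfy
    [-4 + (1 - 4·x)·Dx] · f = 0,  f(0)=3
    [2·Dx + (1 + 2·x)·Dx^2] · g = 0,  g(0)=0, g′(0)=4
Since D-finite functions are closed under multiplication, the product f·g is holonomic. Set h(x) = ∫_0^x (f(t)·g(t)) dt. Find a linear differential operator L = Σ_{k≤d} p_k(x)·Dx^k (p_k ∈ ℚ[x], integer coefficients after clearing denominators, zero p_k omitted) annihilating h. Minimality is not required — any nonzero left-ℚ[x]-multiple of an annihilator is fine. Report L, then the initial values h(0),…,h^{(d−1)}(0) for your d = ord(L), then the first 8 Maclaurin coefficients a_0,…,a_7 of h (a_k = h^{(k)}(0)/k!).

f: a_k = 3, 12, 48, 192, 768, 3072, 12288, 49152, …
g: a_k = 0, 4, -4, 16/3, -8, 64/5, -64/3, 256/7, …
f·g: L₀ = L_f ⊗_s L_g, ord ≤ 1·2.
h=∫₀ˣh₀: take L = L₀·Dx.
L = 8·Dx + (6 + 24·x)·Dx^2 + (-1 + 2·x + 8·x^2)·Dx^3  (order 3).
h: a_k = 0, 0, 6, 12, 40, 616/5, 6256/15, 7104/5, …
ICs: h(0) = 0, h′(0) = 0, h′′(0) = 12.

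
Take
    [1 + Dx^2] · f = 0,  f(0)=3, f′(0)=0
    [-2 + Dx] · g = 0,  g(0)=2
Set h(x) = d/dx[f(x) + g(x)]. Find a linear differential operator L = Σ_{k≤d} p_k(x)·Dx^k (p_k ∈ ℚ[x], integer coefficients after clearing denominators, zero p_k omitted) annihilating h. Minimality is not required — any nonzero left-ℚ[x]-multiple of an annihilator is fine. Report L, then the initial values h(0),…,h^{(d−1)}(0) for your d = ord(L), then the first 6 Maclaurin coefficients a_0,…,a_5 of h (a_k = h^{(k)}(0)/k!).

f: a_k = 3, 0, -3/2, 0, 1/8, 0, …
g: a_k = 2, 4, 4, 8/3, 4/3, 8/15, …
L₀ := lclm(L_f,L_g); ord L₀ ≤ 2+1.
h=h₀': d/dx-closure on L₀ ⇒ L.
L = 2 - Dx + 2·Dx^2 - Dx^3  (order 3).
h: a_k = 4, 5, 8, 35/6, 8/3, 25/24, …
ICs: h(0) = 4, h′(0) = 5, h′′(0) = 16.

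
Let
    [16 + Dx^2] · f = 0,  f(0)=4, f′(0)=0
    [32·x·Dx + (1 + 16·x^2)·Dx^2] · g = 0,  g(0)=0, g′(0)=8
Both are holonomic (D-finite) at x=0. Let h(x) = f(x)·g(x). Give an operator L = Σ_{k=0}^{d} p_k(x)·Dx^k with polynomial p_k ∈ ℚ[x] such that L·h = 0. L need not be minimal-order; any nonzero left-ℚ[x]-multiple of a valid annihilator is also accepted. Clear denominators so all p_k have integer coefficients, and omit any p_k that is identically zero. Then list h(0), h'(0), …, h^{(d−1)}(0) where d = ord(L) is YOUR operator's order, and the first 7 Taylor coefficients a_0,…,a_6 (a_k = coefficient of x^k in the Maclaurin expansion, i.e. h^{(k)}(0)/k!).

f: a_k = 4, 0, -32, 0, 128/3, 0, -1024/45, …
g: a_k = 0, 8, 0, -128/3, 0, 2048/5, 0, …
f·g: L₀ = L_f ⊗_s L_g, ord ≤ 2·2.
L = (1280 + 53248·x^2 + 360448·x^4 + 2097152·x^6 + 8388608·x^8) + (1536·x + 40960·x^3 + 393216·x^5 + 2097152·x^7)·Dx + (96 + 4096·x^2 + 36864·x^4 + 262144·x^6 + 1048576·x^8)·Dx^2 + (96·x + 2560·x^3 + 24576·x^5 + 131072·x^7)·Dx^3 + (1 + 48·x^2 + 896·x^4 + 8192·x^6 + 32768·x^8)·Dx^4  (order 4).
h: a_k = 0, 32, 0, -1280/3, 0, 50176/15, 0, …
ICs: h(0) = 0, h′(0) = 32, h′′(0) = 0, h′′′(0) = -2560.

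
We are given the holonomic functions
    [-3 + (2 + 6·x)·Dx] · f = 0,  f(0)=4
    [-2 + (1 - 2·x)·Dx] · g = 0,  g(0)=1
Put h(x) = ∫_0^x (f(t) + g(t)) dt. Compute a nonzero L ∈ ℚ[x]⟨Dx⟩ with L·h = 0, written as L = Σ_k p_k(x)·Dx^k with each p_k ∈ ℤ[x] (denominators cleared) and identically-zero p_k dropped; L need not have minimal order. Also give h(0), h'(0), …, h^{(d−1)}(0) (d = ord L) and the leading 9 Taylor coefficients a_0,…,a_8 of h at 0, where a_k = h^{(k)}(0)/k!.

f: a_k = 4, 6, -9/2, 27/4, -405/32, 1701/64, -15309/256, 72171/512, -2814669/8192, …
g: a_k = 1, 2, 4, 8, 16, 32, 64, 128, 256, …
f+g: L₀ = lclm(L_f,L_g), ord ≤ 1+1.
h=∫₀ˣh₀: take L = L₀·Dx.
L = (66 + 108·x)·Dx + (-41 - 156·x - 324·x^2)·Dx^2 + (2 + 38·x + 24·x^2 - 216·x^3)·Dx^3  (order 3).
h: a_k = 0, 5, 4, -1/6, 59/16, 107/160, 3749/384, 1075/1792, 137707/4096, …
ICs: h(0) = 0, h′(0) = 5, h′′(0) = 8.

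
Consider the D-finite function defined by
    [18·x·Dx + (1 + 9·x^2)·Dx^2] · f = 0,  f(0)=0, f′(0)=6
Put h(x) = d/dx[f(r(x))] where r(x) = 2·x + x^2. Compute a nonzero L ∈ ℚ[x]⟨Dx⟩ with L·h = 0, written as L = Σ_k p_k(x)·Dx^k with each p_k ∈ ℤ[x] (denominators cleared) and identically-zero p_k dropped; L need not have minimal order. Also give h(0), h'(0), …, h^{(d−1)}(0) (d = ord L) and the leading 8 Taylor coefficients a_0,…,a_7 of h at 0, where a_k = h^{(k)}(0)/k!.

L = (-1 + 72·x + 144·x^2 + 108·x^3 + 27·x^4) + (1 + x + 36·x^2 + 72·x^3 + 45·x^4 + 9·x^5)·Dx  (order 1).
h: a_k = 12, 12, -432, -864, 15012, 46548, -505440, -2208384, …
ICs: h(0) = 12.

f: a_k = 0, 6, 0, -18, 0, 486/5, 0, -4374/7, …
Substitute x→r, Dx→(1/r')Dx; clear ⇒ L₀.
Differentiate: ansatz ord ≤ ord L₀ ⇒ L.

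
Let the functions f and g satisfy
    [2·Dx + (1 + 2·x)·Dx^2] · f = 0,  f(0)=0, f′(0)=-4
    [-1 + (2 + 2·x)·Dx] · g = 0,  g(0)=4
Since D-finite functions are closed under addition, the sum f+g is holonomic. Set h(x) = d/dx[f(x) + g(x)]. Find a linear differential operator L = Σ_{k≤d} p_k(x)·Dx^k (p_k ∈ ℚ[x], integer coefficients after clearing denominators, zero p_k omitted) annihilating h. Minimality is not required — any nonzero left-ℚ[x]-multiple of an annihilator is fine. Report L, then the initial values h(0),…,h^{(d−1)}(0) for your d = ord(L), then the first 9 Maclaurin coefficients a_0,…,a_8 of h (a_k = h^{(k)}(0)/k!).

L = (10 + 4·x) + (29 + 52·x + 20·x^2)·Dx + (6 + 22·x + 24·x^2 + 8·x^3)·Dx^2  (order 2).
h: a_k = -2, 7, -61/4, 251/8, -4061/64, 16321/128, -130841/512, 523859/1024, -16770781/16384, …
ICs: h(0) = -2, h′(0) = 7.

f: a_k = 0, -4, 4, -16/3, 8, -64/5, 64/3, -256/7, 64, …
g: a_k = 4, 2, -1/2, 1/4, -5/32, 7/64, -21/256, 33/512, -429/8192, …
L₀ := lclm(L_f,L_g); ord L₀ ≤ 2+1.
h₀' ⇒ L via d/dx closure of L₀.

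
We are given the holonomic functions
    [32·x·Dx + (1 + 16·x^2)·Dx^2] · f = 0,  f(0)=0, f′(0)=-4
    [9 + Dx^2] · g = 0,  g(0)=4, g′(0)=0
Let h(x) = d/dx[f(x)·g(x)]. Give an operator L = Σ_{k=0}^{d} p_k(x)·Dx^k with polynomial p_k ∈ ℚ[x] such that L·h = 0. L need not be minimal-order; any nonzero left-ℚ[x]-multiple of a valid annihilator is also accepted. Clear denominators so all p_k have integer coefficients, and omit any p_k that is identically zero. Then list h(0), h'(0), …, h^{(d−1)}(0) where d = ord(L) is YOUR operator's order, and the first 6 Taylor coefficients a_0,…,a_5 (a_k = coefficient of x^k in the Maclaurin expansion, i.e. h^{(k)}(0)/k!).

f: a_k = 0, -4, 0, 64/3, 0, -1024/5, …
g: a_k = 4, 0, -18, 0, 27/2, 0, …
L₀ := L_f ⊗_s L_g (sym. prod.), ord ≤ 4.
h₀' ⇒ L via d/dx closure of L₀.
L = (2922993 + 113986656·x^2 + 3239661312·x^4 + 5952061440·x^6 + 4156489728·x^8 - 7644119040·x^10 + 110075314176·x^12) + (1760832·x + 128480256·x^3 + 1888911360·x^5 + 5308416000·x^7 + 15288238080·x^9 + 48922361856·x^11)·Dx + (341202 + 13887168·x^2 + 389230080·x^4 + 940474368·x^6 + 1603141632·x^8 + 3737124864·x^10 + 24461180928·x^12)·Dx^2 + (195648·x + 14275584·x^3 + 209879040·x^5 + 589824000·x^7 + 1698693120·x^9 + 5435817984·x^11)·Dx^3 + (1825 + 135776·x^2 + 3251968·x^4 + 31014912·x^6 + 126812160·x^8 + 509607936·x^10 + 1358954496·x^12)·Dx^4  (order 4).
h: a_k = -16, 0, 472, 0, -6286, 0, …
ICs: h(0) = -16, h′(0) = 0, h′′(0) = 944, h′′′(0) = 0.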